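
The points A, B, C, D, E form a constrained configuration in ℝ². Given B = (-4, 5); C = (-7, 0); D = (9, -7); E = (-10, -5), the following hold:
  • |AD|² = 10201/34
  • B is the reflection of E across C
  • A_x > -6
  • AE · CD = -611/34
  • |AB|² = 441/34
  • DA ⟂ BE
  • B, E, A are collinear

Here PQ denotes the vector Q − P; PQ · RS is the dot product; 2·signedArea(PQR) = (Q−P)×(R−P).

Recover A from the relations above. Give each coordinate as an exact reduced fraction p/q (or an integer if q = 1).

1. A_x = -199/34  [B, E, A are collinear ∩ DA ⟂ BE]
2. A_y = 65/34  [B, E, A are collinear ∩ DA ⟂ BE]
   → A = (-199/34, 65/34)

A = (-199/34, 65/34)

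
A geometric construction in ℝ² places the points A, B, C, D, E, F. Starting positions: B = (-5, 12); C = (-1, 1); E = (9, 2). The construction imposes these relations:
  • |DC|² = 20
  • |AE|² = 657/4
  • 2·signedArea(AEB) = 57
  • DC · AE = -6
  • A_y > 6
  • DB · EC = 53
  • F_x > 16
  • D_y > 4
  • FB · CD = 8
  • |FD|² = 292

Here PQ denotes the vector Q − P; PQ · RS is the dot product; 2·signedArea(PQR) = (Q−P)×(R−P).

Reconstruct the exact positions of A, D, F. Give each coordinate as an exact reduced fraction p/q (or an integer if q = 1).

1. A_x = -3  [line -10·x + -14·y + 61 = 0 ∩ |AE|² = 657/4]
2. A_y = 13/2  [line -10·x + -14·y + 61 = 0 ∩ |AE|² = 657/4]
   → A = (-3, 13/2)
3. D_x = 1  [DB · EC = 53 ∩ DC · AE = -6]
4. D_y = 5  [DB · EC = 53 ∩ DC · AE = -6]
   → D = (1, 5)
5. F_x = 17  [line -2·x + -4·y + 30 = 0 ∩ |FD|² = 292]
6. F_y = -1  [line -2·x + -4·y + 30 = 0 ∩ |FD|² = 292]
   → F = (17, -1)

A = (-3, 13/2)
D = (1, 5)
F = (17, -1)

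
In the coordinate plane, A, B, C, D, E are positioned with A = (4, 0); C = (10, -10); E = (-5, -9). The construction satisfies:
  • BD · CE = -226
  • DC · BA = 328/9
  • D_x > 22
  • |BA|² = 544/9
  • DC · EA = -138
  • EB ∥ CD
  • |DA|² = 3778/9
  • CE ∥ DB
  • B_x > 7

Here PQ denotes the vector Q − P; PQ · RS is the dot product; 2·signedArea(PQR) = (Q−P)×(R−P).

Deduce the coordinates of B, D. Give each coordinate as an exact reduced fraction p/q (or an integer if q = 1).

1. D_x = 23  [line -9·x + -9·y + 138 = 0 ∩ |DA|² = 3778/9]
2. D_y = -23/3  [line -9·x + -9·y + 138 = 0 ∩ |DA|² = 3778/9]
   → D = (23, -23/3)
3. B_x = 8  [BD · CE = -226 ∩ CE ∥ DB]
4. B_y = -20/3  [BD · CE = -226 ∩ CE ∥ DB]
   → B = (8, -20/3)

B = (8, -20/3)
D = (23, -23/3)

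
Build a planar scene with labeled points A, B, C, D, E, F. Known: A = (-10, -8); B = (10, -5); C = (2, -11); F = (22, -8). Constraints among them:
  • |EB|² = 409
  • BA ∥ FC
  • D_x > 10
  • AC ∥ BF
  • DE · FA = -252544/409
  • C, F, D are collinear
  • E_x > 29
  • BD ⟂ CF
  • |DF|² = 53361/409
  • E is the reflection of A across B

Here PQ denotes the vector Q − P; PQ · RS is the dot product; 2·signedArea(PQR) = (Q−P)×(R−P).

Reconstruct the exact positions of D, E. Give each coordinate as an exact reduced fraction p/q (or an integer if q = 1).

D = (4378/409, -3965/409)
E = (30, -2)

1. D_x = 4378/409  [C, F, D are collinear ∩ BD ⟂ CF]
2. D_y = -3965/409  [C, F, D are collinear ∩ BD ⟂ CF]
   → D = (4378/409, -3965/409)
3. E_x = 30  [E is the reflection of A across B]
4. E_y = -2  [E is the reflection of A across B]
   → E = (30, -2)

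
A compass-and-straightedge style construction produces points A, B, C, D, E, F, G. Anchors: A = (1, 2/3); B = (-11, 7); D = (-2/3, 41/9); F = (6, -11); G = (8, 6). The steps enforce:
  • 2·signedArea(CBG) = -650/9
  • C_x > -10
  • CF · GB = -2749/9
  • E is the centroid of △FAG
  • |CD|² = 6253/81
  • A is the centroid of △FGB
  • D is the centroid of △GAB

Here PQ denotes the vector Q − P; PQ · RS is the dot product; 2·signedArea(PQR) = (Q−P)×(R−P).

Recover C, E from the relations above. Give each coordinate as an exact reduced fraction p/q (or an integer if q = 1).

1. C_x = -28/3  [CF · GB = -2749/9 ∩ 2·signedArea(CBG) = -650/9]
2. C_y = 28/9  [CF · GB = -2749/9 ∩ 2·signedArea(CBG) = -650/9]
   → C = (-28/3, 28/9)
3. E_x = 5  [E is the centroid of △FAG]
4. E_y = -13/9  [E is the centroid of △FAG]
   → E = (5, -13/9)

C = (-28/3, 28/9)
E = (5, -13/9)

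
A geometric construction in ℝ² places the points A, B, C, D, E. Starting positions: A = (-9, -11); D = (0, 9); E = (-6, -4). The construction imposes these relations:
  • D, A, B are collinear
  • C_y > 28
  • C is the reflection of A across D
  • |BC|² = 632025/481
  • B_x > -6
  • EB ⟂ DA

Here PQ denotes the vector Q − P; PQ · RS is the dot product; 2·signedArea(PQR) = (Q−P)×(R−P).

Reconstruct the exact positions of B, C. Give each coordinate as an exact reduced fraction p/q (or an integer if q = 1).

1. B_x = -2826/481  [D, A, B are collinear ∩ EB ⟂ DA]
2. B_y = -1951/481  [D, A, B are collinear ∩ EB ⟂ DA]
   → B = (-2826/481, -1951/481)
3. C_x = 9  [C is the reflection of A across D]
4. C_y = 29  [C is the reflection of A across D]
   → C = (9, 29)

B = (-2826/481, -1951/481)
C = (9, 29)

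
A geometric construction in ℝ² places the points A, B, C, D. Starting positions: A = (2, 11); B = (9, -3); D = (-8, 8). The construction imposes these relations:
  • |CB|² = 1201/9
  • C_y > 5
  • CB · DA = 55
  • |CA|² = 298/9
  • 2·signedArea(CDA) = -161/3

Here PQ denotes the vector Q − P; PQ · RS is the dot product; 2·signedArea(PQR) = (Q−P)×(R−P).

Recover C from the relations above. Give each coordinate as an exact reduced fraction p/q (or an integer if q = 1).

1. C_x = 1  [CB · DA = 55 ∩ 2·signedArea(CDA) = -161/3]
2. C_y = 16/3  [CB · DA = 55 ∩ 2·signedArea(CDA) = -161/3]
   → C = (1, 16/3)

C = (1, 16/3)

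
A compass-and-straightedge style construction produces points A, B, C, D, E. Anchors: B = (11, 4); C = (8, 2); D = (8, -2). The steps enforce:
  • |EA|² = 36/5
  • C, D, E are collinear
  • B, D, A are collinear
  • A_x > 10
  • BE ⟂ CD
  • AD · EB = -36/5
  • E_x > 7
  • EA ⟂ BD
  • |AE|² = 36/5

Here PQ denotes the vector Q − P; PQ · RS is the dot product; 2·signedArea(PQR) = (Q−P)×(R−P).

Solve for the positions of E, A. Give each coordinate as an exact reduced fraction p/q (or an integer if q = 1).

1. E_x = 8  [C, D, E are collinear ∩ BE ⟂ CD]
2. E_y = 4  [C, D, E are collinear ∩ BE ⟂ CD]
   → E = (8, 4)
3. A_x = 52/5  [B, D, A are collinear ∩ EA ⟂ BD]
4. A_y = 14/5  [B, D, A are collinear ∩ EA ⟂ BD]
   → A = (52/5, 14/5)

A = (52/5, 14/5)
E = (8, 4)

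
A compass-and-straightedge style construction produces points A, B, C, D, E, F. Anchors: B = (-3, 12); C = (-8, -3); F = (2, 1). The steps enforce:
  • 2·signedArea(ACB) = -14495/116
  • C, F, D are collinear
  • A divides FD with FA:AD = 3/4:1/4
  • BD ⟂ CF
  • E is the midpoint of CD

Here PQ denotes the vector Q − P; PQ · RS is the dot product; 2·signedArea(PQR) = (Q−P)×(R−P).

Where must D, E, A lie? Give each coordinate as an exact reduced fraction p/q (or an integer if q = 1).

1. D_x = 43/29  [C, F, D are collinear ∩ BD ⟂ CF]
2. D_y = 23/29  [C, F, D are collinear ∩ BD ⟂ CF]
   → D = (43/29, 23/29)
3. E_x = -189/58  [E is the midpoint of CD]
4. E_y = -32/29  [E is the midpoint of CD]
   → E = (-189/58, -32/29)
5. A_x = 187/116  [A divides FD with FA:AD = 3/4:1/4]
6. A_y = 49/58  [A divides FD with FA:AD = 3/4:1/4]
   → A = (187/116, 49/58)

A = (187/116, 49/58)
D = (43/29, 23/29)
E = (-189/58, -32/29)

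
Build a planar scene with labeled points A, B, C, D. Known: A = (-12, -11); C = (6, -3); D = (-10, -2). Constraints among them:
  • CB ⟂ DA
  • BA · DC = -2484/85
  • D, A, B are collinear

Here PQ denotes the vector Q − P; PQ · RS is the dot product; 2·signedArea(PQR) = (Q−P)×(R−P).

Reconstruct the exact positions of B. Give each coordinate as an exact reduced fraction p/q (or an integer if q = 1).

1. B_x = -804/85  [D, A, B are collinear ∩ CB ⟂ DA]
2. B_y = 37/85  [D, A, B are collinear ∩ CB ⟂ DA]
   → B = (-804/85, 37/85)

B = (-804/85, 37/85)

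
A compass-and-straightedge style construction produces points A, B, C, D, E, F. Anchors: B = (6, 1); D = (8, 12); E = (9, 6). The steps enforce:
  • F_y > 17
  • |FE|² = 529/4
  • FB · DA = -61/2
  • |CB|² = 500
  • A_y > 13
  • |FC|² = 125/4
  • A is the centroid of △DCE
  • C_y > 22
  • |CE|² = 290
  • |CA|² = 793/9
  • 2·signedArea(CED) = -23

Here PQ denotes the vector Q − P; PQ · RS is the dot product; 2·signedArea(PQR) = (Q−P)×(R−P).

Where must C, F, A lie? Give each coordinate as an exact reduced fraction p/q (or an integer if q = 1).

A = (9, 41/3)
C = (10, 23)
F = (9, 35/2)

1. C_x = 10  [line -6·x + -1·y + 83 = 0 ∩ |CE|² = 290]
2. C_y = 23  [line -6·x + -1·y + 83 = 0 ∩ |CE|² = 290]
   → C = (10, 23)
3. A_x = 9  [A is the centroid of △DCE]
4. A_y = 41/3  [A is the centroid of △DCE]
   → A = (9, 41/3)
5. F_x = 9  [line -1·x + -5/3·y + 229/6 = 0 ∩ |FE|² = 529/4]
6. F_y = 35/2  [line -1·x + -5/3·y + 229/6 = 0 ∩ |FE|² = 529/4]
   → F = (9, 35/2)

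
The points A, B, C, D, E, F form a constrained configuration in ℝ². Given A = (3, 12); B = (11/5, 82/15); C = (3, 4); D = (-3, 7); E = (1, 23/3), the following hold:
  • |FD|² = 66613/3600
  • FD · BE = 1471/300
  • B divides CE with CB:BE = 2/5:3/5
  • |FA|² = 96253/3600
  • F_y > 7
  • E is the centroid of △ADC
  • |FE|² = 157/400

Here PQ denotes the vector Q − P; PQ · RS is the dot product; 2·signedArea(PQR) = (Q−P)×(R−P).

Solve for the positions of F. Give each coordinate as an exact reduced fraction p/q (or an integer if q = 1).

F = (13/10, 427/60)

1. F_x = 13/10  [line 6/5·x + -11/5·y + 4229/300 = 0 ∩ |FD|² = 66613/3600]
2. F_y = 427/60  [line 6/5·x + -11/5·y + 4229/300 = 0 ∩ |FD|² = 66613/3600]
   → F = (13/10, 427/60)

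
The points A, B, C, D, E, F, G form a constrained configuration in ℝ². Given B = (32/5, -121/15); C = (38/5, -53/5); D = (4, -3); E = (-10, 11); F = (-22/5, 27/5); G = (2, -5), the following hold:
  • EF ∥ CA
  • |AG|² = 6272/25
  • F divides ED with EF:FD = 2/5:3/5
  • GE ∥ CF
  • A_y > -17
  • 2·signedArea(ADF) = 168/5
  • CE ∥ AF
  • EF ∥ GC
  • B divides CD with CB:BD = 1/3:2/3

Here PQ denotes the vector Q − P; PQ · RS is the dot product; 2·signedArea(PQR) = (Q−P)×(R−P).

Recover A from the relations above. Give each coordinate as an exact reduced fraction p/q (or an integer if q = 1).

A = (66/5, -81/5)

1. A_x = 66/5  [CE ∥ AF ∩ EF ∥ CA]
2. A_y = -81/5  [CE ∥ AF ∩ EF ∥ CA]
   → A = (66/5, -81/5)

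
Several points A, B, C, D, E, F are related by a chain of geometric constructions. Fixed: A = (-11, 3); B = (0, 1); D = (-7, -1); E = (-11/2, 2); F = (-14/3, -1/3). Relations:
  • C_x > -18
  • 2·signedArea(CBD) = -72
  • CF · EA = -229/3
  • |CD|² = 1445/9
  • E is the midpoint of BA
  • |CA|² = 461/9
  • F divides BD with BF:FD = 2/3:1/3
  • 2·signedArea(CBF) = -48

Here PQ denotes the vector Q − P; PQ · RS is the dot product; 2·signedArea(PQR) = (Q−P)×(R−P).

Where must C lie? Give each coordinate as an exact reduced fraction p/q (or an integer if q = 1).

1. C_x = -52/3  [2·signedArea(CBD) = -72 ∩ CF · EA = -229/3]
2. C_y = 19/3  [2·signedArea(CBD) = -72 ∩ CF · EA = -229/3]
   → C = (-52/3, 19/3)

C = (-52/3, 19/3)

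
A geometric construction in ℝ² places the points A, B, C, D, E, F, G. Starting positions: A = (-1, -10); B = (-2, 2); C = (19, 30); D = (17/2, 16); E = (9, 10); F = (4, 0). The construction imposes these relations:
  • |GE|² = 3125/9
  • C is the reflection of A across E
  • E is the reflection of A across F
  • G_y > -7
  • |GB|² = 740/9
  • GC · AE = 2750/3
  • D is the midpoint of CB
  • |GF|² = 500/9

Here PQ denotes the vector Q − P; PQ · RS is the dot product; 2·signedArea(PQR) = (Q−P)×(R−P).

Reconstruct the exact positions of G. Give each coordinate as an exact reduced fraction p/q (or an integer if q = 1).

G = (2/3, -20/3)

1. G_x = 2/3  [line -10·x + -20·y + -380/3 = 0 ∩ |GE|² = 3125/9]
2. G_y = -20/3  [line -10·x + -20·y + -380/3 = 0 ∩ |GE|² = 3125/9]
   → G = (2/3, -20/3)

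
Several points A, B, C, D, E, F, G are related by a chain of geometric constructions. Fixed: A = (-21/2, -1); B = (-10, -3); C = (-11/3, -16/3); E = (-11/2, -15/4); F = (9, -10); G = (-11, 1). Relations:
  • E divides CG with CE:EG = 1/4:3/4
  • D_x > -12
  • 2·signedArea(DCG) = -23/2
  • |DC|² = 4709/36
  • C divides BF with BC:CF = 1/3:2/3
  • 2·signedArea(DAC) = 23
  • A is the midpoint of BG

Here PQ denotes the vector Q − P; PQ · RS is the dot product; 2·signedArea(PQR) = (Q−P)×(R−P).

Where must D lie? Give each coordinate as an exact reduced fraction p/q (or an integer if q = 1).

D = (-23/2, 3)

1. D_x = -23/2  [2·signedArea(DCG) = -23/2 ∩ 2·signedArea(DAC) = 23]
2. D_y = 3  [2·signedArea(DCG) = -23/2 ∩ 2·signedArea(DAC) = 23]
   → D = (-23/2, 3)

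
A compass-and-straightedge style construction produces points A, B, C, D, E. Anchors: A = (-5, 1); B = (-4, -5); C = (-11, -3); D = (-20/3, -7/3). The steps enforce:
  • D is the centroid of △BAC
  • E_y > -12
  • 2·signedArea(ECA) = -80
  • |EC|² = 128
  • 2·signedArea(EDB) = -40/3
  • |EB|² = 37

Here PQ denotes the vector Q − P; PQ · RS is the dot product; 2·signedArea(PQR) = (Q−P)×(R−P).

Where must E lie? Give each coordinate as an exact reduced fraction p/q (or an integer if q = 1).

1. E_x = -3  [2·signedArea(EDB) = -40/3 ∩ 2·signedArea(ECA) = -80]
2. E_y = -11  [2·signedArea(EDB) = -40/3 ∩ 2·signedArea(ECA) = -80]
   → E = (-3, -11)

E = (-3, -11)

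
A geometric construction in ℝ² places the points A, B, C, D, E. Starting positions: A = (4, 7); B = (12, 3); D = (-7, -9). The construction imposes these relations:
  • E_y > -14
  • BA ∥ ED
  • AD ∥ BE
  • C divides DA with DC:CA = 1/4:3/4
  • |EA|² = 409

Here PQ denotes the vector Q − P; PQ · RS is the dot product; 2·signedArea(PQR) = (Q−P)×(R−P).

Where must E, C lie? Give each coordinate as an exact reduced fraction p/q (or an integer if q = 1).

C = (-17/4, -5)
E = (1, -13)

1. E_x = 1  [BA ∥ ED ∩ AD ∥ BE]
2. E_y = -13  [BA ∥ ED ∩ AD ∥ BE]
   → E = (1, -13)
3. C_x = -17/4  [C divides DA with DC:CA = 1/4:3/4]
4. C_y = -5  [C divides DA with DC:CA = 1/4:3/4]
   → C = (-17/4, -5)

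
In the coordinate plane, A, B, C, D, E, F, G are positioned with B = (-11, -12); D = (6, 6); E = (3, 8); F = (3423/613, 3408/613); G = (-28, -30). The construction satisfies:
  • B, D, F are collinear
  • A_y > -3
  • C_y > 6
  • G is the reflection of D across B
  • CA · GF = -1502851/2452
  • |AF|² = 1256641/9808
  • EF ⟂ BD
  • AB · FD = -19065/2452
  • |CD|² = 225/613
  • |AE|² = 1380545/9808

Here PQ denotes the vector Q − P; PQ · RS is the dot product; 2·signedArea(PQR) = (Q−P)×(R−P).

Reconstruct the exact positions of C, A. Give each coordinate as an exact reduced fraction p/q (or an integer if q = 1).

A = (-5365/2452, -3273/1226)
C = (3933/613, 3948/613)

1. A_x = -5365/2452  [line -255/613·x + -270/613·y + -5115/2452 = 0 ∩ |AF|² = 1256641/9808]
2. A_y = -3273/1226  [line -255/613·x + -270/613·y + -5115/2452 = 0 ∩ |AF|² = 1256641/9808]
   → A = (-5365/2452, -3273/1226)
3. C_x = 3933/613  [line -20587/613·x + -21798/613·y + 272475/613 = 0 ∩ |CD|² = 225/613]
4. C_y = 3948/613  [line -20587/613·x + -21798/613·y + 272475/613 = 0 ∩ |CD|² = 225/613]
   → C = (3933/613, 3948/613)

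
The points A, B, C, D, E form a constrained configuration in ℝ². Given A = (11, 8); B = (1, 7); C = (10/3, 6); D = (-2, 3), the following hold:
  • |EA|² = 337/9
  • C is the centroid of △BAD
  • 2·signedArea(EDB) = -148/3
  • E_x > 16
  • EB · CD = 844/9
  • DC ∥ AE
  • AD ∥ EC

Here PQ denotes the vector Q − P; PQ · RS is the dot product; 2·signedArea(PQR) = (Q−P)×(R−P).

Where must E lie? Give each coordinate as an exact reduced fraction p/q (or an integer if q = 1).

1. E_x = 49/3  [AD ∥ EC ∩ DC ∥ AE]
2. E_y = 11  [AD ∥ EC ∩ DC ∥ AE]
   → E = (49/3, 11)

E = (49/3, 11)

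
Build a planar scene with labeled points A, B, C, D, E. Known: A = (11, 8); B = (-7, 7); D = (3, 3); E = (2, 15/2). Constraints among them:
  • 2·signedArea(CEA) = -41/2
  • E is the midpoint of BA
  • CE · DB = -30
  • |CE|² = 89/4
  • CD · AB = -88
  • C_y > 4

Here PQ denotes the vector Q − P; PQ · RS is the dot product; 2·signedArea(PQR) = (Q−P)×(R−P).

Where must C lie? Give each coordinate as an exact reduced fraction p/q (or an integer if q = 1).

C = (-2, 5)

1. C_x = -2  [CD · AB = -88 ∩ 2·signedArea(CEA) = -41/2]
2. C_y = 5  [CD · AB = -88 ∩ 2·signedArea(CEA) = -41/2]
   → C = (-2, 5)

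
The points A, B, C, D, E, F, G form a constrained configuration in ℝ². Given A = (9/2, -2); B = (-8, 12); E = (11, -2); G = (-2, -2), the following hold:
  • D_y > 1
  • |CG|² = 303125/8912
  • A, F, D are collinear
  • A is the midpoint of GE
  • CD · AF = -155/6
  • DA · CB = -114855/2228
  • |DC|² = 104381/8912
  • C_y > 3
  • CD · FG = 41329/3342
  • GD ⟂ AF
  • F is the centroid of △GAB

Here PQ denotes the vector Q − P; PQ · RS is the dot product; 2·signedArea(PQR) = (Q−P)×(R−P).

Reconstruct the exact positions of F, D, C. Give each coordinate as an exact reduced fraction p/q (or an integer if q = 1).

1. F_x = -11/6  [F is the centroid of △GAB]
2. F_y = 8/3  [F is the centroid of △GAB]
   → F = (-11/6, 8/3)
3. D_x = 160/557  [A, F, D are collinear ∩ GD ⟂ AF]
4. D_y = 615/557  [A, F, D are collinear ∩ GD ⟂ AF]
   → D = (160/557, 615/557)
5. C_x = -994/557  [CD · AF = -155/6 ∩ CD · FG = 41329/3342]
6. C_y = 8529/2228  [CD · AF = -155/6 ∩ CD · FG = 41329/3342]
   → C = (-994/557, 8529/2228)

C = (-994/557, 8529/2228)
D = (160/557, 615/557)
F = (-11/6, 8/3)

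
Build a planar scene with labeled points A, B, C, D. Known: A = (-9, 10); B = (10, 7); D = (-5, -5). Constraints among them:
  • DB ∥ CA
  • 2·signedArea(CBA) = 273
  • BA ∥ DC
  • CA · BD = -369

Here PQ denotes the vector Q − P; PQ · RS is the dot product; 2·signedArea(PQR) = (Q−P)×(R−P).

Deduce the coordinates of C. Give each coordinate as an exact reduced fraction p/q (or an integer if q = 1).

1. C_x = -24  [DB ∥ CA ∩ BA ∥ DC]
2. C_y = -2  [DB ∥ CA ∩ BA ∥ DC]
   → C = (-24, -2)

C = (-24, -2)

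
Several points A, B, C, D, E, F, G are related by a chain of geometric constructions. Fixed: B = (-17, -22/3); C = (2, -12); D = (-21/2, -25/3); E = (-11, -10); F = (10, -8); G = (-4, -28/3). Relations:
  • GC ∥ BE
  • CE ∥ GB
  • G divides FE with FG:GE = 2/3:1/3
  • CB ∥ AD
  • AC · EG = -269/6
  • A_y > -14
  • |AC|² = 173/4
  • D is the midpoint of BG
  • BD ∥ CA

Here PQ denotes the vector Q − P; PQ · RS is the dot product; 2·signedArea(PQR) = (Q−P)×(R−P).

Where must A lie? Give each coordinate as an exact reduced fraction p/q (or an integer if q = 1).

1. A_x = 17/2  [CB ∥ AD ∩ BD ∥ CA]
2. A_y = -13  [CB ∥ AD ∩ BD ∥ CA]
   → A = (17/2, -13)

A = (17/2, -13)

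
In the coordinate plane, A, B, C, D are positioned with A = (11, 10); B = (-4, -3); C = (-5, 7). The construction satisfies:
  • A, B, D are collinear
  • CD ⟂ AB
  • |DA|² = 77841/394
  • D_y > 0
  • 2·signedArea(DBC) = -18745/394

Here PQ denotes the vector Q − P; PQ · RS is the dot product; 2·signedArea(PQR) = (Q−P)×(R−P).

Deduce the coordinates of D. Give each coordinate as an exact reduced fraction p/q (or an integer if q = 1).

D = (149/394, 313/394)

1. D_x = 149/394  [A, B, D are collinear ∩ CD ⟂ AB]
2. D_y = 313/394  [A, B, D are collinear ∩ CD ⟂ AB]
   → D = (149/394, 313/394)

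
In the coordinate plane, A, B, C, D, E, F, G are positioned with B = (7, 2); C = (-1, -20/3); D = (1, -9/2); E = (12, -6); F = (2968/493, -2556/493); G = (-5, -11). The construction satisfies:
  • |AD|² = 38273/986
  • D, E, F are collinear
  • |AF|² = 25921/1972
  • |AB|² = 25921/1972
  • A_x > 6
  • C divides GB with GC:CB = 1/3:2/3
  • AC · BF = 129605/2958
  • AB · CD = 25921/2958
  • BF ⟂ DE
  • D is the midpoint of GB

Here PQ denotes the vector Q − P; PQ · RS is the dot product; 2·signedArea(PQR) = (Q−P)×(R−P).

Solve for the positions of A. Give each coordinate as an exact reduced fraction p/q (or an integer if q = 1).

1. A_x = 6419/986  [AC · BF = 129605/2958 ∩ AB · CD = 25921/2958]
2. A_y = -785/493  [AC · BF = 129605/2958 ∩ AB · CD = 25921/2958]
   → A = (6419/986, -785/493)

A = (6419/986, -785/493)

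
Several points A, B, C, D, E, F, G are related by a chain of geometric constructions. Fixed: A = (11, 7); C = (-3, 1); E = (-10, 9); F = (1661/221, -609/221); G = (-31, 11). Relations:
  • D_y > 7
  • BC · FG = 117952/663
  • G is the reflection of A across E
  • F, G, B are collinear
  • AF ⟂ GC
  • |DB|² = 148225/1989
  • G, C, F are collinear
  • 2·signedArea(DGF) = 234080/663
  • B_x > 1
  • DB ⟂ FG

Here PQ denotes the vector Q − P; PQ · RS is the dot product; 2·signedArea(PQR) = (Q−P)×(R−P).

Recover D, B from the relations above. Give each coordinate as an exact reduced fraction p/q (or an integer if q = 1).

1. B_x = 727/663  [F, G, B are collinear ∩ BC · FG = 117952/663]
2. B_y = -307/663  [F, G, B are collinear ∩ BC · FG = 117952/663]
   → B = (727/663, -307/663)
3. D_x = 4  [2·signedArea(DGF) = 234080/663 ∩ DB ⟂ FG]
4. D_y = 23/3  [2·signedArea(DGF) = 234080/663 ∩ DB ⟂ FG]
   → D = (4, 23/3)

B = (727/663, -307/663)
D = (4, 23/3)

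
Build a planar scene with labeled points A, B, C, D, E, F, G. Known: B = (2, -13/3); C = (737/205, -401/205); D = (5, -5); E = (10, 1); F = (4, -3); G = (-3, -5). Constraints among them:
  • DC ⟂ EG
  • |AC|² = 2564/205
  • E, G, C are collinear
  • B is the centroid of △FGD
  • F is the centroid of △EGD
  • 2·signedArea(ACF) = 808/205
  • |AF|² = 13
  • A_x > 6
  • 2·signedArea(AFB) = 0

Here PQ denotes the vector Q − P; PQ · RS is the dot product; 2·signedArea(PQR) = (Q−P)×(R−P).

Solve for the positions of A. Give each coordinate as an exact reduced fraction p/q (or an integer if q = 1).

1. A_x = 7  [2·signedArea(AFB) = 0 ∩ 2·signedArea(ACF) = 808/205]
2. A_y = -1  [2·signedArea(AFB) = 0 ∩ 2·signedArea(ACF) = 808/205]
   → A = (7, -1)

A = (7, -1)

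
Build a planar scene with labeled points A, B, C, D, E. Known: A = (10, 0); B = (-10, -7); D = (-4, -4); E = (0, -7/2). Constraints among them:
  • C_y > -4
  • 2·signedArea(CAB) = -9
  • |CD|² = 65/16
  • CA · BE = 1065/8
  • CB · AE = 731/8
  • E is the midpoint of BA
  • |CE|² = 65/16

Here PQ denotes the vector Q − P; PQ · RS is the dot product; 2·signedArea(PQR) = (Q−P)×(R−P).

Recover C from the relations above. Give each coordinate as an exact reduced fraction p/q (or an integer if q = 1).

1. C_x = -2  [CA · BE = 1065/8 ∩ 2·signedArea(CAB) = -9]
2. C_y = -15/4  [CA · BE = 1065/8 ∩ 2·signedArea(CAB) = -9]
   → C = (-2, -15/4)

C = (-2, -15/4)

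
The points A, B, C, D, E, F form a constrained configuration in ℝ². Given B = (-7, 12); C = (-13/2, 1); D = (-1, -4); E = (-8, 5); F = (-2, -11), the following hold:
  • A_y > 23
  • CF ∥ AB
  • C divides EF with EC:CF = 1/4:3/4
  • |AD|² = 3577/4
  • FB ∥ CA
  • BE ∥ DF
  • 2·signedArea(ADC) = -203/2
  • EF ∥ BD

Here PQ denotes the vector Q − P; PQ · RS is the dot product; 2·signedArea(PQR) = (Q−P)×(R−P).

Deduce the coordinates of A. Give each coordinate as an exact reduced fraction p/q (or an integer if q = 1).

1. A_x = -23/2  [CF ∥ AB ∩ FB ∥ CA]
2. A_y = 24  [CF ∥ AB ∩ FB ∥ CA]
   → A = (-23/2, 24)

A = (-23/2, 24)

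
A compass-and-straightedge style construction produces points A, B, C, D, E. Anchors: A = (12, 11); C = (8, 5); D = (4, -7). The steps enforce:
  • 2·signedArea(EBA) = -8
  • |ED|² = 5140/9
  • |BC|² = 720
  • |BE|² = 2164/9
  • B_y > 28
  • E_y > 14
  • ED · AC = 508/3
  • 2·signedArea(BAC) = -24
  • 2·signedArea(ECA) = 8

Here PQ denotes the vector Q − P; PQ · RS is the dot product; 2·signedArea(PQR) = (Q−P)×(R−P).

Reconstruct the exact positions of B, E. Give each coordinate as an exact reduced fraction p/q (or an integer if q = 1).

1. B_x = 20  [line 6·x + -4·y + -4 = 0 ∩ |BC|² = 720]
2. B_y = 29  [line 6·x + -4·y + -4 = 0 ∩ |BC|² = 720]
   → B = (20, 29)
3. E_x = 40/3  [2·signedArea(EBA) = -8 ∩ 2·signedArea(ECA) = 8]
4. E_y = 15  [2·signedArea(EBA) = -8 ∩ 2·signedArea(ECA) = 8]
   → E = (40/3, 15)

B = (20, 29)
E = (40/3, 15)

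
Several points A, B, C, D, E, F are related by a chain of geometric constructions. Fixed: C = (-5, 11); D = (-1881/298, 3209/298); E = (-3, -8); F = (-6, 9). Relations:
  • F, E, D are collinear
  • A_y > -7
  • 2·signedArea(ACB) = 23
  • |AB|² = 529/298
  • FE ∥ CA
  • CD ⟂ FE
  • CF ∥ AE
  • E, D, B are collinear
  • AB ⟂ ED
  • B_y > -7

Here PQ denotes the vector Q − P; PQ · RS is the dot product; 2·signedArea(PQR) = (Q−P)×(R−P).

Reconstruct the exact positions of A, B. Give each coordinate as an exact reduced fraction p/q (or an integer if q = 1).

1. A_x = -2  [CF ∥ AE ∩ FE ∥ CA]
2. A_y = -6  [CF ∥ AE ∩ FE ∥ CA]
   → A = (-2, -6)
3. B_x = -987/298  [E, D, B are collinear ∩ AB ⟂ ED]
4. B_y = -1857/298  [E, D, B are collinear ∩ AB ⟂ ED]
   → B = (-987/298, -1857/298)

A = (-2, -6)
B = (-987/298, -1857/298)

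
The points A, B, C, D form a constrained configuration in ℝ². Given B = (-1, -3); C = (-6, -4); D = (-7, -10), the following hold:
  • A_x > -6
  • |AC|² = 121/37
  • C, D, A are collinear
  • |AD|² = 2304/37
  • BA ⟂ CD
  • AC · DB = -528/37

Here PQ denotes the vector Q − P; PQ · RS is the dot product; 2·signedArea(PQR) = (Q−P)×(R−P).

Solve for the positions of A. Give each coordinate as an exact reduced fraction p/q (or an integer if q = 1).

1. A_x = -211/37  [C, D, A are collinear ∩ BA ⟂ CD]
2. A_y = -82/37  [C, D, A are collinear ∩ BA ⟂ CD]
   → A = (-211/37, -82/37)

A = (-211/37, -82/37)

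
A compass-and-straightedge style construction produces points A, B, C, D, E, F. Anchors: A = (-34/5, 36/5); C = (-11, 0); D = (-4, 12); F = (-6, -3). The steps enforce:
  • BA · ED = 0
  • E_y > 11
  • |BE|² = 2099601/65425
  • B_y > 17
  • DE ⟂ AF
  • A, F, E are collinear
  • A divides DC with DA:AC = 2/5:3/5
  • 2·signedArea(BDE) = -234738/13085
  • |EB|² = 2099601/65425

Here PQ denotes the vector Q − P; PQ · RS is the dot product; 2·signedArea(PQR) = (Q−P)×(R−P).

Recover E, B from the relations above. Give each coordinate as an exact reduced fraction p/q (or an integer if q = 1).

B = (-38/5, 87/5)
E = (-18730/2617, 30756/2617)

1. E_x = -18730/2617  [A, F, E are collinear ∩ DE ⟂ AF]
2. E_y = 30756/2617  [A, F, E are collinear ∩ DE ⟂ AF]
   → E = (-18730/2617, 30756/2617)
3. B_x = -38/5  [BA · ED = 0 ∩ 2·signedArea(BDE) = -234738/13085]
4. B_y = 87/5  [BA · ED = 0 ∩ 2·signedArea(BDE) = -234738/13085]
   → B = (-38/5, 87/5)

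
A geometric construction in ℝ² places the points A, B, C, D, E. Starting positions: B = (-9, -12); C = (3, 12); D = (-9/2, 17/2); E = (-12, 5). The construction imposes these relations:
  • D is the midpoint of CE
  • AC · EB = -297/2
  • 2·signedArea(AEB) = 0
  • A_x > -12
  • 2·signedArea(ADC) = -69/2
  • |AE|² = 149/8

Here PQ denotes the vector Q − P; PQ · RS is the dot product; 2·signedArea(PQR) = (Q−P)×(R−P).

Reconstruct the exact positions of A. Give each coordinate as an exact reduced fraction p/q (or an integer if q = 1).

1. A_x = -45/4  [2·signedArea(AEB) = 0 ∩ AC · EB = -297/2]
2. A_y = 3/4  [2·signedArea(AEB) = 0 ∩ AC · EB = -297/2]
   → A = (-45/4, 3/4)

A = (-45/4, 3/4)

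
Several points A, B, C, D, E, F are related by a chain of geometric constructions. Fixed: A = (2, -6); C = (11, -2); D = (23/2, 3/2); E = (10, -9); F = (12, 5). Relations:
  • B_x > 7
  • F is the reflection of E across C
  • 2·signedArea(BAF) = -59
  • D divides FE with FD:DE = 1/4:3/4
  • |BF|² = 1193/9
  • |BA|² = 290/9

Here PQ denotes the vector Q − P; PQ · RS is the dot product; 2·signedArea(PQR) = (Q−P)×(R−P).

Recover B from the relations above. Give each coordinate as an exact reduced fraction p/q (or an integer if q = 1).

1. B_x = 23/3  [line -11·x + 10·y + 141 = 0 ∩ |BA|² = 290/9]
2. B_y = -17/3  [line -11·x + 10·y + 141 = 0 ∩ |BA|² = 290/9]
   → B = (23/3, -17/3)

B = (23/3, -17/3)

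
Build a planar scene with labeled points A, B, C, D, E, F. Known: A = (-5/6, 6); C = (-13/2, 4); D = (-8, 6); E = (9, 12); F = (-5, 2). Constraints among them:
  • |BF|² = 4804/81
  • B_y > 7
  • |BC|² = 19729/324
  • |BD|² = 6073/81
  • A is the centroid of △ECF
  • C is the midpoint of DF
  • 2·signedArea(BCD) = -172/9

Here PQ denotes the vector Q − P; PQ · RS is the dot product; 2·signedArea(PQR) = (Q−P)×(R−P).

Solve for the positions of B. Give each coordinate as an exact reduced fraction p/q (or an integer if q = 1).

1. B_x = 5/9  [line -2·x + -3/2·y + 109/9 = 0 ∩ |BF|² = 4804/81]
2. B_y = 22/3  [line -2·x + -3/2·y + 109/9 = 0 ∩ |BF|² = 4804/81]
   → B = (5/9, 22/3)

B = (5/9, 22/3)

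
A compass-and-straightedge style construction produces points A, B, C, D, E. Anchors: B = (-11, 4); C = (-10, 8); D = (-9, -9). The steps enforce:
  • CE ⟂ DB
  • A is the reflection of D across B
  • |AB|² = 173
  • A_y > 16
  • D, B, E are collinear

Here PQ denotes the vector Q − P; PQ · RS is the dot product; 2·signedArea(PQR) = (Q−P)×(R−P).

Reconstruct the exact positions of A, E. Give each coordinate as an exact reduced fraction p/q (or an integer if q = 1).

1. A_x = -13  [A is the reflection of D across B]
2. A_y = 17  [A is the reflection of D across B]
   → A = (-13, 17)
3. E_x = -2003/173  [D, B, E are collinear ∩ CE ⟂ DB]
4. E_y = 1342/173  [D, B, E are collinear ∩ CE ⟂ DB]
   → E = (-2003/173, 1342/173)

A = (-13, 17)
E = (-2003/173, 1342/173)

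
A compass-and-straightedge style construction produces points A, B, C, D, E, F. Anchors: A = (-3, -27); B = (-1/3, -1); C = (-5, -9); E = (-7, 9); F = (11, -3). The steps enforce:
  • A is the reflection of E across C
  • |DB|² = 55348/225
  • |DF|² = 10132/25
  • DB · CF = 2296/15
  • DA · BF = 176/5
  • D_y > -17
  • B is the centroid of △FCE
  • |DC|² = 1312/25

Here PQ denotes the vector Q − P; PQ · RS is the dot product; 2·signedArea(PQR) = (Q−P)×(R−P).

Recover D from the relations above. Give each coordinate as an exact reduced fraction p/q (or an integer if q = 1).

1. D_x = -21/5  [DA · BF = 176/5 ∩ DB · CF = 2296/15]
2. D_y = -81/5  [DA · BF = 176/5 ∩ DB · CF = 2296/15]
   → D = (-21/5, -81/5)

D = (-21/5, -81/5)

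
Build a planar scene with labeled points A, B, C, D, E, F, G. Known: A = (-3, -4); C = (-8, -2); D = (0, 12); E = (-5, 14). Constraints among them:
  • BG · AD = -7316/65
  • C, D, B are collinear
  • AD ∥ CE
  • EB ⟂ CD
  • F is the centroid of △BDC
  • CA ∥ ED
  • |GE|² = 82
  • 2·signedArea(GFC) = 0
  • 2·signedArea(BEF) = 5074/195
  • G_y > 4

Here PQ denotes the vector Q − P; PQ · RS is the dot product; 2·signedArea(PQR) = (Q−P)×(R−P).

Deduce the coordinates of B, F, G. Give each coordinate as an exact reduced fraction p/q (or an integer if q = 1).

1. B_x = -24/65  [C, D, B are collinear ∩ EB ⟂ CD]
2. B_y = 738/65  [C, D, B are collinear ∩ EB ⟂ CD]
   → B = (-24/65, 738/65)
3. F_x = -544/195  [F is the centroid of △BDC]
4. F_y = 1388/195  [F is the centroid of △BDC]
   → F = (-544/195, 1388/195)
5. G_x = -4  [2·signedArea(GFC) = 0 ∩ BG · AD = -7316/65]
6. G_y = 5  [2·signedArea(GFC) = 0 ∩ BG · AD = -7316/65]
   → G = (-4, 5)

B = (-24/65, 738/65)
F = (-544/195, 1388/195)
G = (-4, 5)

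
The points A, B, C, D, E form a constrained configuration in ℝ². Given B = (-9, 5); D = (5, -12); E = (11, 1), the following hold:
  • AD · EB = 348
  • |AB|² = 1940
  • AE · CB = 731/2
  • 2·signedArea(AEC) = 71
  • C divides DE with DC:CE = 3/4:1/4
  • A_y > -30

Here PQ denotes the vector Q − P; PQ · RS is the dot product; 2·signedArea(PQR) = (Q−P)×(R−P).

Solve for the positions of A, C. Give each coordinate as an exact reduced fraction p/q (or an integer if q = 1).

1. C_x = 19/2  [C divides DE with DC:CE = 3/4:1/4]
2. C_y = -9/4  [C divides DE with DC:CE = 3/4:1/4]
   → C = (19/2, -9/4)
3. A_x = 19  [AD · EB = 348 ∩ AE · CB = 731/2]
4. A_y = -29  [AD · EB = 348 ∩ AE · CB = 731/2]
   → A = (19, -29)

A = (19, -29)
C = (19/2, -9/4)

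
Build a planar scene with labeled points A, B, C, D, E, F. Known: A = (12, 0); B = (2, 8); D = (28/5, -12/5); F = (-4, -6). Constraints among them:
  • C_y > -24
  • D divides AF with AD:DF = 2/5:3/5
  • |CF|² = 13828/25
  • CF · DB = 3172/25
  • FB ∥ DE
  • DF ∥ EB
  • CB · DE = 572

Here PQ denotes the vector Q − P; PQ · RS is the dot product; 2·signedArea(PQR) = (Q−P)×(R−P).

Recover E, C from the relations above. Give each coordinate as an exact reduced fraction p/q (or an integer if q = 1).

C = (-98/5, -118/5)
E = (58/5, 58/5)

1. E_x = 58/5  [DF ∥ EB ∩ FB ∥ DE]
2. E_y = 58/5  [DF ∥ EB ∩ FB ∥ DE]
   → E = (58/5, 58/5)
3. C_x = -98/5  [CF · DB = 3172/25 ∩ CB · DE = 572]
4. C_y = -118/5  [CF · DB = 3172/25 ∩ CB · DE = 572]
   → C = (-98/5, -118/5)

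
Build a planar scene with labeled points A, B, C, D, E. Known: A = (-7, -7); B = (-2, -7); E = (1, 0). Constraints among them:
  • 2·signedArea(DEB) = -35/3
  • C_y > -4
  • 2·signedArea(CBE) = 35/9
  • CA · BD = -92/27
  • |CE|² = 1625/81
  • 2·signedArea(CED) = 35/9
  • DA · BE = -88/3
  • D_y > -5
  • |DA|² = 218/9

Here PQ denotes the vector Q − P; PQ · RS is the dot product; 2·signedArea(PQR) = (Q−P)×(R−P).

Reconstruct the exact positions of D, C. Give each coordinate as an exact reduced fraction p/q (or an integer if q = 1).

C = (-11/9, -35/9)
D = (-8/3, -14/3)

1. D_x = -8/3  [2·signedArea(DEB) = -35/3 ∩ DA · BE = -88/3]
2. D_y = -14/3  [2·signedArea(DEB) = -35/3 ∩ DA · BE = -88/3]
   → D = (-8/3, -14/3)
3. C_x = -11/9  [2·signedArea(CED) = 35/9 ∩ CA · BD = -92/27]
4. C_y = -35/9  [2·signedArea(CED) = 35/9 ∩ CA · BD = -92/27]
   → C = (-11/9, -35/9)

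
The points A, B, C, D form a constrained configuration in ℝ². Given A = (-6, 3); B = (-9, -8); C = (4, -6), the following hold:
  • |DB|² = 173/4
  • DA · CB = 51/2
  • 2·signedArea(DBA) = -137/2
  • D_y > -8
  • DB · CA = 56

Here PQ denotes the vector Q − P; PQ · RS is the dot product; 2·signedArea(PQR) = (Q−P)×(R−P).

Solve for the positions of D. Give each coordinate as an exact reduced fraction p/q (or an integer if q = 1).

D = (-5/2, -7)

1. D_x = -5/2  [DA · CB = 51/2 ∩ DB · CA = 56]
2. D_y = -7  [DA · CB = 51/2 ∩ DB · CA = 56]
   → D = (-5/2, -7)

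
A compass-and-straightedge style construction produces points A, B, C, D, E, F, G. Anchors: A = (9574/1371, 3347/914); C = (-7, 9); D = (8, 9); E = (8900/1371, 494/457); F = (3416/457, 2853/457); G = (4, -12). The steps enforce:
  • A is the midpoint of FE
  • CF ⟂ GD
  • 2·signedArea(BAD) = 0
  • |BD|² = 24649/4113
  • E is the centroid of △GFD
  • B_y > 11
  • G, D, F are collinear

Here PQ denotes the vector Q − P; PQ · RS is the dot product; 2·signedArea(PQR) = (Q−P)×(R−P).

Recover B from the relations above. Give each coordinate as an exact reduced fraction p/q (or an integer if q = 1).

B = (11596/1371, 5212/457)

1. B_x = 11596/1371  [line -4879/914·x + 1394/1371·y + 15334/457 = 0 ∩ |BD|² = 24649/4113]
2. B_y = 5212/457  [line -4879/914·x + 1394/1371·y + 15334/457 = 0 ∩ |BD|² = 24649/4113]
   → B = (11596/1371, 5212/457)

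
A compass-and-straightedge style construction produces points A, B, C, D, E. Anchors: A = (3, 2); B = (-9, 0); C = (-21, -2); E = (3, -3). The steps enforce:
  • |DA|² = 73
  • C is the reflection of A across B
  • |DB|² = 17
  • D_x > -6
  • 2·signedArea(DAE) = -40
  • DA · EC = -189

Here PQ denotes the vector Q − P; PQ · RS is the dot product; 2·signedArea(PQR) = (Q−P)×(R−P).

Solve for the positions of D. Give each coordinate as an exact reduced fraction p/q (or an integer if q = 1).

D = (-5, -1)

1. D_x = -5  [2·signedArea(DAE) = -40 ∩ DA · EC = -189]
2. D_y = -1  [2·signedArea(DAE) = -40 ∩ DA · EC = -189]
   → D = (-5, -1)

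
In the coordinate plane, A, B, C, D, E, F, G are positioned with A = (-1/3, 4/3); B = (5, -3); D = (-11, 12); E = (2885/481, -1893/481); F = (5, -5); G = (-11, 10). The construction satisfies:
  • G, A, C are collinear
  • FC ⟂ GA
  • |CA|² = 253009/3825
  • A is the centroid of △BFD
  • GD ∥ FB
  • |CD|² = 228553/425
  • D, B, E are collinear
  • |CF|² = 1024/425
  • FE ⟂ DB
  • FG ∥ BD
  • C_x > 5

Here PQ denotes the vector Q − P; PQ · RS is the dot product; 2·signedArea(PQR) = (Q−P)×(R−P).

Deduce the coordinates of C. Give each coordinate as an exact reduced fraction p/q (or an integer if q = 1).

C = (2541/425, -1613/425)

1. C_x = 2541/425  [G, A, C are collinear ∩ FC ⟂ GA]
2. C_y = -1613/425  [G, A, C are collinear ∩ FC ⟂ GA]
   → C = (2541/425, -1613/425)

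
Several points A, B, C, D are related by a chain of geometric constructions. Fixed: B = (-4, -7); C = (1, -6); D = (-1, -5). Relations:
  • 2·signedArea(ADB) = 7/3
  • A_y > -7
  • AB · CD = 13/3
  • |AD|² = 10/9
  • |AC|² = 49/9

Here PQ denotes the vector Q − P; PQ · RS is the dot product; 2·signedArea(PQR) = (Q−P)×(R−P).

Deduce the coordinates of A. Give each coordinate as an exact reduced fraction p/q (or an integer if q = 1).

A = (-4/3, -6)

1. A_x = -4/3  [AB · CD = 13/3 ∩ 2·signedArea(ADB) = 7/3]
2. A_y = -6  [AB · CD = 13/3 ∩ 2·signedArea(ADB) = 7/3]
   → A = (-4/3, -6)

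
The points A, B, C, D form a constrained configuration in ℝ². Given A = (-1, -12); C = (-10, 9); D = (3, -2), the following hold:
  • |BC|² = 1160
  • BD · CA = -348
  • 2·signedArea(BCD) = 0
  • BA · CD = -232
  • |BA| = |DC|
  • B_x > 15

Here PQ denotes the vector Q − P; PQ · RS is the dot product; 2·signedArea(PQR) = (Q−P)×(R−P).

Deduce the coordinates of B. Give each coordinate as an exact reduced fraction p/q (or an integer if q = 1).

B = (16, -13)

1. B_x = 16  [2·signedArea(BCD) = 0 ∩ BD · CA = -348]
2. B_y = -13  [2·signedArea(BCD) = 0 ∩ BD · CA = -348]
   → B = (16, -13)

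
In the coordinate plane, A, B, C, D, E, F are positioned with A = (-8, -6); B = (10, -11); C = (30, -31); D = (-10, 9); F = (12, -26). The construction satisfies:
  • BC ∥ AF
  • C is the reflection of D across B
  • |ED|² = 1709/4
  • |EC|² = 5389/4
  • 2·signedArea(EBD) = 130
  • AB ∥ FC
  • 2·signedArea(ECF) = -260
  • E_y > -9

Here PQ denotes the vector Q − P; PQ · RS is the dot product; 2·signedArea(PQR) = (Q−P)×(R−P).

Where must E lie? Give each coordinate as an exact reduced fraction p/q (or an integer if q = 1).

E = (1, -17/2)

1. E_x = 1  [2·signedArea(EBD) = 130 ∩ 2·signedArea(ECF) = -260]
2. E_y = -17/2  [2·signedArea(EBD) = 130 ∩ 2·signedArea(ECF) = -260]
   → E = (1, -17/2)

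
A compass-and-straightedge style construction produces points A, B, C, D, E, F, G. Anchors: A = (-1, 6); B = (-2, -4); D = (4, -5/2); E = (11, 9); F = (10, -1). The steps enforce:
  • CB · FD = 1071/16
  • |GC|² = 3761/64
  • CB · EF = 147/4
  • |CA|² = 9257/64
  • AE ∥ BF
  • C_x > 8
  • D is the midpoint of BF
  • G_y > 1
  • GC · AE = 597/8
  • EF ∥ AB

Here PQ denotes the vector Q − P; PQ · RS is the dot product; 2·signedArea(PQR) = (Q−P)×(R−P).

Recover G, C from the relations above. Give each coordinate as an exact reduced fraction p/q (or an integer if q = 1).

C = (17/2, -11/8)
G = (3/2, 7/4)

1. C_x = 17/2  [CB · FD = 1071/16 ∩ CB · EF = 147/4]
2. C_y = -11/8  [CB · FD = 1071/16 ∩ CB · EF = 147/4]
   → C = (17/2, -11/8)
3. G_x = 3/2  [line -12·x + -3·y + 93/4 = 0 ∩ |GC|² = 3761/64]
4. G_y = 7/4  [line -12·x + -3·y + 93/4 = 0 ∩ |GC|² = 3761/64]
   → G = (3/2, 7/4)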